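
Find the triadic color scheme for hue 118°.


Triadic: equally spaced at 120° intervals
H1 = 118°
H2 = (118 + 120) mod 360 = 238°
H3 = (118 + 240) mod 360 = 358°
Triadic = 118°, 238°, 358°


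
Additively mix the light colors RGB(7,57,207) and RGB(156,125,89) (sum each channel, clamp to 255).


Additive: each channel = min(255, C₁+C₂)
R: 7+156 = 163 → 163
G: 57+125 = 182 → 182
B: 207+89 = 296 → 255
= RGB(163, 182, 255)


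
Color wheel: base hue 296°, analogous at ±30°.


Base hue: 296°
Left analog: (296 - 30) mod 360 = 266°
Right analog: (296 + 30) mod 360 = 326°
Analogous hues = 266° and 326°


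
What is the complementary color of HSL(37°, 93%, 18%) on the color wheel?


Complement = opposite side of color wheel = hue + 180°
H' = (37 + 180) mod 360 = 217°
S and L unchanged.
= HSL(217°, 93%, 18%)


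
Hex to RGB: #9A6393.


9A → 154 (R)
63 → 99 (G)
93 → 147 (B)
= RGB(154, 99, 147)


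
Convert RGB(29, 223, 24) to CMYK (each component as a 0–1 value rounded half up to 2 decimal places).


R'=29/255≈0.1137, G'=223/255≈0.8745, B'=24/255≈0.0941
K = 1 - max(R',G',B') = 1 - 223/255 = 32/255 = 0.12549… → 0.13
(1-R'-K)/(1-K) simplifies to (max-R)/max with max = 223:
C = (223-29)/223 = 194/223 = 0.86995… → 0.87
M = (223-223)/223 = 0/223 = 0 → 0.00
Y = (223-24)/223 = 199/223 = 0.89237… → 0.89
= CMYK(0.87, 0.00, 0.89, 0.13)


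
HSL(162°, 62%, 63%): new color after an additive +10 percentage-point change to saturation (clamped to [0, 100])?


Original S = 62%
Adjustment = +10 percentage points
New S = 62 + (10) = 72
Clamp to [0, 100] → 72
= HSL(162°, 72%, 63%)


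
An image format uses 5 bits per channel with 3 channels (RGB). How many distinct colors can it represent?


Total bits = 5 bits/channel × 3 channels = 15 bits
Distinct colors = 2^15
= 32,768 colors


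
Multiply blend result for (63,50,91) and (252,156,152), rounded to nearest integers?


Multiply: C = A×B/255, rounded to nearest integer
R: 63×252/255 = 15876/255 ≈ 62.259 → 62
G: 50×156/255 = 7800/255 ≈ 30.588 → 31
B: 91×152/255 = 13832/255 ≈ 54.243 → 54
= RGB(62, 31, 54)


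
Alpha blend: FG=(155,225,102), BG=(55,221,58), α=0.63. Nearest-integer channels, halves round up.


C = α×F + (1-α)×B, with 1-α = 0.37
R: 0.63×155 + 0.37×55 = 97.65 + 20.35 = 118.00 → 118
G: 0.63×225 + 0.37×221 = 141.75 + 81.77 = 223.52 → 224
B: 0.63×102 + 0.37×58 = 64.26 + 21.46 = 85.72 → 86
= RGB(118, 224, 86)


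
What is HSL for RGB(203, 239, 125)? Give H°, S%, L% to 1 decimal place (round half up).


Normalize: R'=203/255≈0.7961, G'=239/255≈0.9373, B'=125/255≈0.4902
Max=239/255, Min=125/255, Δ=Max-Min=114/255
L = (Max+Min)/2 = (239+125)/510 = 364/510 = 0.71372… → L = 71.4%
L > 0.5 → S = Δ/(2-Max-Min) = 114/(510-239-125) = 114/146 = 0.78082… → S = 78.1%
(the 1/255 factors cancel in S and H, so raw channel differences can be used)
Max is G' → H = 60 × ((B-R)/Δ + 2) = 60 × ((125-203)/114 + 2)
  -78/114 + 2 = -0.6842… + 2 = 1.3157…
  H = 60 × 1.3157… = 78.947…° → H = 78.9°
= HSL(78.9°, 78.1%, 71.4%)


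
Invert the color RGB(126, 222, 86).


Invert: (255-R, 255-G, 255-B)
R: 255-126 = 129
G: 255-222 = 33
B: 255-86 = 169
= RGB(129, 33, 169)


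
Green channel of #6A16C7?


Color: #6A16C7
R = 6A = 106
G = 16 = 22
B = C7 = 199
Green = 22


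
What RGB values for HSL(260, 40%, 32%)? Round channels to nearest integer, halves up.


H=260°, S=0.40, L=0.32
C = (1-|2L-1|)×S = (1-|-0.36|)×0.40 = 0.256
H' = H/60 = 260/60 ≈ 4.3333; X = C×(1-|H' mod 2 - 1|) ≈ 0.0853
m = L - C/2 = 0.32 - 0.128 = 0.192
Sector ⌊H'⌋ = 4 → (R',G',B') = (≈0.0853, 0.0, 0.256)
RGB = ((R'+m)×255, (G'+m)×255, (B'+m)×255) = (70.72, 48.96, 114.24)
Round half up → RGB(71, 49, 114)


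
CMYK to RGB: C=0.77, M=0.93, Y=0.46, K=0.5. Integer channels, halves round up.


R = 255 × (1-C) × (1-K) = 255 × 0.23 × 0.50 = 29.325 → 29
G = 255 × (1-M) × (1-K) = 255 × 0.07 × 0.50 = 8.925 → 9
B = 255 × (1-Y) × (1-K) = 255 × 0.54 × 0.50 = 68.85 → 69
= RGB(29, 9, 69)


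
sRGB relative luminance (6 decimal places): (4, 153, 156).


Linearize each channel (sRGB transfer function): c = v/255; c_lin = c/12.92 if c ≤ 0.04045, else ((c+0.055)/1.055)^2.4
  R: 4/255 ≈ 0.015686 ≤ 0.04045 → 0.015686/12.92 ≈ 0.001214
  G: 153/255 ≈ 0.600000 > 0.04045 → ((0.600000+0.055)/1.055)^2.4 ≈ 0.318547
  B: 156/255 ≈ 0.611765 > 0.04045 → ((0.611765+0.055)/1.055)^2.4 ≈ 0.332452
R_lin = 0.001214, G_lin = 0.318547, B_lin = 0.332452
L = 0.2126×R + 0.7152×G + 0.0722×B
L = 0.2126×0.001214 + 0.7152×0.318547 + 0.0722×0.332452
L ≈ 0.252086


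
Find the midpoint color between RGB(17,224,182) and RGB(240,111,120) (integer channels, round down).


Midpoint: each channel = ⌊(C₁+C₂)/2⌋
R: ⌊(17+240)/2⌋ = 128
G: ⌊(224+111)/2⌋ = 167
B: ⌊(182+120)/2⌋ = 151
= RGB(128, 167, 151)


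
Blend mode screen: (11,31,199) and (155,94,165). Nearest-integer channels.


Screen: C = 255 - (255-A)×(255-B)/255, rounded to nearest integer
R: 255 - (255-11)×(255-155)/255 = 255 - 24400/255 ≈ 255 - 95.686 = 159.314 → 159
G: 255 - (255-31)×(255-94)/255 = 255 - 36064/255 ≈ 255 - 141.427 = 113.573 → 114
B: 255 - (255-199)×(255-165)/255 = 255 - 5040/255 ≈ 255 - 19.765 = 235.235 → 235
= RGB(159, 114, 235)


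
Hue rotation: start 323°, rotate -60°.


New hue = (H + rotation) mod 360
New hue = (323 -60) mod 360
= 263 mod 360
= 263°


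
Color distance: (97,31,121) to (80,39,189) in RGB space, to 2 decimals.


d = √[(R₁-R₂)² + (G₁-G₂)² + (B₁-B₂)²]
d = √[(97-80)² + (31-39)² + (121-189)²]
d = √[289 + 64 + 4624]
d = √4977
d ≈ 70.55


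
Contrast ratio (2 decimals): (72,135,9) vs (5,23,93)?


Linearize each sRGB channel c=v/255: c/12.92 if c ≤ 0.04045 else ((c+0.055)/1.055)^2.4
L = 0.2126×R_lin + 0.7152×G_lin + 0.0722×B_lin
Color 1 (72,135,9):
  R=72: 72/255≈0.2824 > 0.04045 → ((0.2824+0.055)/1.055)^2.4 ≈ 0.06480
  G=135: 135/255≈0.5294 > 0.04045 → ((0.5294+0.055)/1.055)^2.4 ≈ 0.24228
  B=9: 9/255≈0.0353 ≤ 0.04045 → 0.0353/12.92 ≈ 0.00273
  L1 = 0.2126×0.06480 + 0.7152×0.24228 + 0.0722×0.00273 ≈ 0.18725
Color 2 (5,23,93):
  R=5: 5/255≈0.0196 ≤ 0.04045 → 0.0196/12.92 ≈ 0.00152
  G=23: 23/255≈0.0902 > 0.04045 → ((0.0902+0.055)/1.055)^2.4 ≈ 0.00857
  B=93: 93/255≈0.3647 > 0.04045 → ((0.3647+0.055)/1.055)^2.4 ≈ 0.10946
  L2 = 0.2126×0.00152 + 0.7152×0.00857 + 0.0722×0.10946 ≈ 0.01435
Lighter = 0.18725, Darker = 0.01435
Ratio = (L_lighter + 0.05) / (L_darker + 0.05)
Ratio = (0.18725 + 0.05) / (0.01435 + 0.05) = 0.23725 / 0.06435 ≈ 3.6867
Ratio ≈ 3.69:1


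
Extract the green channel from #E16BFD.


Color: #E16BFD
R = E1 = 225
G = 6B = 107
B = FD = 253
Green = 107


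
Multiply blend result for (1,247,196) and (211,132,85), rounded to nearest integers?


Multiply: C = A×B/255, rounded to nearest integer
R: 1×211/255 = 211/255 ≈ 0.827 → 1
G: 247×132/255 = 32604/255 ≈ 127.859 → 128
B: 196×85/255 = 16660/255 ≈ 65.333 → 65
= RGB(1, 128, 65)


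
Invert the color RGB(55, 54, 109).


Invert: (255-R, 255-G, 255-B)
R: 255-55 = 200
G: 255-54 = 201
B: 255-109 = 146
= RGB(200, 201, 146)


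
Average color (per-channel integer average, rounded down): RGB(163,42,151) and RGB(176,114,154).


Midpoint: each channel = ⌊(C₁+C₂)/2⌋
R: ⌊(163+176)/2⌋ = 169
G: ⌊(42+114)/2⌋ = 78
B: ⌊(151+154)/2⌋ = 152
= RGB(169, 78, 152)


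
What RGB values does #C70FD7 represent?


C7 → 199 (R)
0F → 15 (G)
D7 → 215 (B)
= RGB(199, 15, 215)


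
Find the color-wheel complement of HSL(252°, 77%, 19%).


Complement = opposite side of color wheel = hue + 180°
H' = (252 + 180) mod 360 = 72°
S and L unchanged.
= HSL(72°, 77%, 19%)


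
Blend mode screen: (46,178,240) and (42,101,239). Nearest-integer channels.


Screen: C = 255 - (255-A)×(255-B)/255, rounded to nearest integer
R: 255 - (255-46)×(255-42)/255 = 255 - 44517/255 ≈ 255 - 174.576 = 80.424 → 80
G: 255 - (255-178)×(255-101)/255 = 255 - 11858/255 ≈ 255 - 46.502 = 208.498 → 208
B: 255 - (255-240)×(255-239)/255 = 255 - 240/255 ≈ 255 - 0.941 = 254.059 → 254
= RGB(80, 208, 254)


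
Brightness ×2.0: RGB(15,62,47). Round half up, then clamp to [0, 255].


Multiply each channel by 2.0, round half up, clamp to [0, 255]
R: 15×2.0 = 30
G: 62×2.0 = 124
B: 47×2.0 = 94
= RGB(30, 124, 94)


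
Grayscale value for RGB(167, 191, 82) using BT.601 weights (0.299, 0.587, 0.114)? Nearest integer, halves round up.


Gray = 0.299×R + 0.587×G + 0.114×B
Gray = 0.299×167 + 0.587×191 + 0.114×82
Gray = 49.933 + 112.117 + 9.348
Gray = 171.398 → round half up → 171
Gray = 171


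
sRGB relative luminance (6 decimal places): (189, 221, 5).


Linearize each channel (sRGB transfer function): c = v/255; c_lin = c/12.92 if c ≤ 0.04045, else ((c+0.055)/1.055)^2.4
  R: 189/255 ≈ 0.741176 > 0.04045 → ((0.741176+0.055)/1.055)^2.4 ≈ 0.508881
  G: 221/255 ≈ 0.866667 > 0.04045 → ((0.866667+0.055)/1.055)^2.4 ≈ 0.723055
  B: 5/255 ≈ 0.019608 ≤ 0.04045 → 0.019608/12.92 ≈ 0.001518
R_lin = 0.508881, G_lin = 0.723055, B_lin = 0.001518
L = 0.2126×R + 0.7152×G + 0.0722×B
L = 0.2126×0.508881 + 0.7152×0.723055 + 0.0722×0.001518
L ≈ 0.625427


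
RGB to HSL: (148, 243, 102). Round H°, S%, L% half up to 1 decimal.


Normalize: R'=148/255≈0.5804, G'=243/255≈0.9529, B'=102/255≈0.4000
Max=243/255, Min=102/255, Δ=Max-Min=141/255
L = (Max+Min)/2 = (243+102)/510 = 345/510 = 0.67647… → L = 67.6%
L > 0.5 → S = Δ/(2-Max-Min) = 141/(510-243-102) = 141/165 = 0.85454… → S = 85.5%
(the 1/255 factors cancel in S and H, so raw channel differences can be used)
Max is G' → H = 60 × ((B-R)/Δ + 2) = 60 × ((102-148)/141 + 2)
  -46/141 + 2 = -0.3262… + 2 = 1.6737…
  H = 60 × 1.6737… = 100.425…° → H = 100.4°
= HSL(100.4°, 85.5%, 67.6%)


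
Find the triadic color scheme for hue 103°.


Triadic: equally spaced at 120° intervals
H1 = 103°
H2 = (103 + 120) mod 360 = 223°
H3 = (103 + 240) mod 360 = 343°
Triadic = 103°, 223°, 343°


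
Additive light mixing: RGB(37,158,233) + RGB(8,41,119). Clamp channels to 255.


Additive: each channel = min(255, C₁+C₂)
R: 37+8 = 45 → 45
G: 158+41 = 199 → 199
B: 233+119 = 352 → 255
= RGB(45, 199, 255)


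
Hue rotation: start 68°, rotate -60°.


New hue = (H + rotation) mod 360
New hue = (68 -60) mod 360
= 8 mod 360
= 8°


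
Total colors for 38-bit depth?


Colors = 2^bits = 2^38
= 274,877,906,944 colors


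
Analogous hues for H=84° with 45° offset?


Base hue: 84°
Left analog: (84 - 45) mod 360 = 39°
Right analog: (84 + 45) mod 360 = 129°
Analogous hues = 39° and 129°


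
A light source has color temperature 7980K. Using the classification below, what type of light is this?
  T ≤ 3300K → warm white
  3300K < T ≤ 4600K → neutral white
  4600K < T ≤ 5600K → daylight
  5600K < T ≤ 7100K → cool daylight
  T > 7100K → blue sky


Temperature: 7980K
7980K > 7100K → blue sky
Classification: blue sky


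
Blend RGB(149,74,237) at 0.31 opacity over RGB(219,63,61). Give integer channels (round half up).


C = α×F + (1-α)×B, with 1-α = 0.69
R: 0.31×149 + 0.69×219 = 46.19 + 151.11 = 197.30 → 197
G: 0.31×74 + 0.69×63 = 22.94 + 43.47 = 66.41 → 66
B: 0.31×237 + 0.69×61 = 73.47 + 42.09 = 115.56 → 116
= RGB(197, 66, 116)


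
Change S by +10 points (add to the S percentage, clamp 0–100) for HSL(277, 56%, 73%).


Original S = 56%
Adjustment = +10 percentage points
New S = 56 + (10) = 66
Clamp to [0, 100] → 66
= HSL(277°, 66%, 73%)


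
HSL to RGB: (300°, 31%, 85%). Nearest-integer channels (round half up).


H=300°, S=0.31, L=0.85
C = (1-|2L-1|)×S = (1-|0.70|)×0.31 = 0.093
H' = H/60 = 300/60 ≈ 5.0000; X = C×(1-|H' mod 2 - 1|) = 0.093
m = L - C/2 = 0.85 - 0.0465 = 0.8035
Sector ⌊H'⌋ = 5 → (R',G',B') = (0.093, 0.0, 0.093)
RGB = ((R'+m)×255, (G'+m)×255, (B'+m)×255) = (228.6075, 204.8925, 228.6075)
Round half up → RGB(229, 205, 229)


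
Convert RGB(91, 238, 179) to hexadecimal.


R = 91 → 5B (hex)
G = 238 → EE (hex)
B = 179 → B3 (hex)
Hex = #5BEEB3


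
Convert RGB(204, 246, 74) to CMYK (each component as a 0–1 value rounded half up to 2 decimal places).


R'=204/255≈0.8000, G'=246/255≈0.9647, B'=74/255≈0.2902
K = 1 - max(R',G',B') = 1 - 246/255 = 9/255 = 0.03529… → 0.04
(1-R'-K)/(1-K) simplifies to (max-R)/max with max = 246:
C = (246-204)/246 = 42/246 = 0.17073… → 0.17
M = (246-246)/246 = 0/246 = 0 → 0.00
Y = (246-74)/246 = 172/246 = 0.69918… → 0.70
= CMYK(0.17, 0.00, 0.70, 0.04)


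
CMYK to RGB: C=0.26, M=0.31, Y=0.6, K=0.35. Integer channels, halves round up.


R = 255 × (1-C) × (1-K) = 255 × 0.74 × 0.65 = 122.655 → 123
G = 255 × (1-M) × (1-K) = 255 × 0.69 × 0.65 = 114.3675 → 114
B = 255 × (1-Y) × (1-K) = 255 × 0.40 × 0.65 = 66.3 → 66
= RGB(123, 114, 66)


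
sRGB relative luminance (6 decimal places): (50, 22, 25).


Linearize each channel (sRGB transfer function): c = v/255; c_lin = c/12.92 if c ≤ 0.04045, else ((c+0.055)/1.055)^2.4
  R: 50/255 ≈ 0.196078 > 0.04045 → ((0.196078+0.055)/1.055)^2.4 ≈ 0.031896
  G: 22/255 ≈ 0.086275 > 0.04045 → ((0.086275+0.055)/1.055)^2.4 ≈ 0.008023
  B: 25/255 ≈ 0.098039 > 0.04045 → ((0.098039+0.055)/1.055)^2.4 ≈ 0.009721
R_lin = 0.031896, G_lin = 0.008023, B_lin = 0.009721
L = 0.2126×R + 0.7152×G + 0.0722×B
L = 0.2126×0.031896 + 0.7152×0.008023 + 0.0722×0.009721
L ≈ 0.013221


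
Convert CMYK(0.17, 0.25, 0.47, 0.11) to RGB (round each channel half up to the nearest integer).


R = 255 × (1-C) × (1-K) = 255 × 0.83 × 0.89 = 188.3685 → 188
G = 255 × (1-M) × (1-K) = 255 × 0.75 × 0.89 = 170.2125 → 170
B = 255 × (1-Y) × (1-K) = 255 × 0.53 × 0.89 = 120.2835 → 120
= RGB(188, 170, 120)


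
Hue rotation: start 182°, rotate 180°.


New hue = (H + rotation) mod 360
New hue = (182 + 180) mod 360
= 362 mod 360
= 2°


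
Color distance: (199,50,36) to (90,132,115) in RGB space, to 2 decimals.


d = √[(R₁-R₂)² + (G₁-G₂)² + (B₁-B₂)²]
d = √[(199-90)² + (50-132)² + (36-115)²]
d = √[11881 + 6724 + 6241]
d = √24846
d ≈ 157.63


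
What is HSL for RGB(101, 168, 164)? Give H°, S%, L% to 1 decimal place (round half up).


Normalize: R'=101/255≈0.3961, G'=168/255≈0.6588, B'=164/255≈0.6431
Max=168/255, Min=101/255, Δ=Max-Min=67/255
L = (Max+Min)/2 = (168+101)/510 = 269/510 = 0.52745… → L = 52.7%
L > 0.5 → S = Δ/(2-Max-Min) = 67/(510-168-101) = 67/241 = 0.27800… → S = 27.8%
(the 1/255 factors cancel in S and H, so raw channel differences can be used)
Max is G' → H = 60 × ((B-R)/Δ + 2) = 60 × ((164-101)/67 + 2)
  63/67 + 2 = 0.9402… + 2 = 2.9402…
  H = 60 × 2.9402… = 176.417…° → H = 176.4°
= HSL(176.4°, 27.8%, 52.7%)


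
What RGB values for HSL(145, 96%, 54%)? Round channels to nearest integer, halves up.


H=145°, S=0.96, L=0.54
C = (1-|2L-1|)×S = (1-|0.08|)×0.96 = 0.8832
H' = H/60 = 145/60 ≈ 2.4167; X = C×(1-|H' mod 2 - 1|) = 0.368
m = L - C/2 = 0.54 - 0.4416 = 0.0984
Sector ⌊H'⌋ = 2 → (R',G',B') = (0.0, 0.8832, 0.368)
RGB = ((R'+m)×255, (G'+m)×255, (B'+m)×255) = (25.092, 250.308, 118.932)
Round half up → RGB(25, 250, 119)


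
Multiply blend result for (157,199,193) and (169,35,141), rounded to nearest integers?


Multiply: C = A×B/255, rounded to nearest integer
R: 157×169/255 = 26533/255 ≈ 104.051 → 104
G: 199×35/255 = 6965/255 ≈ 27.314 → 27
B: 193×141/255 = 27213/255 ≈ 106.718 → 107
= RGB(104, 27, 107)


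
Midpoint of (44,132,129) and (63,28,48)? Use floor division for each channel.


Midpoint: each channel = ⌊(C₁+C₂)/2⌋
R: ⌊(44+63)/2⌋ = 53
G: ⌊(132+28)/2⌋ = 80
B: ⌊(129+48)/2⌋ = 88
= RGB(53, 80, 88)


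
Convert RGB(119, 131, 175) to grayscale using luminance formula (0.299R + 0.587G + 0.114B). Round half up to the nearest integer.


Gray = 0.299×R + 0.587×G + 0.114×B
Gray = 0.299×119 + 0.587×131 + 0.114×175
Gray = 35.581 + 76.897 + 19.950
Gray = 132.428 → round half up → 132
Gray = 132


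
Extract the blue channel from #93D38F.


Color: #93D38F
R = 93 = 147
G = D3 = 211
B = 8F = 143
Blue = 143


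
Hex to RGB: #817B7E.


81 → 129 (R)
7B → 123 (G)
7E → 126 (B)
= RGB(129, 123, 126)


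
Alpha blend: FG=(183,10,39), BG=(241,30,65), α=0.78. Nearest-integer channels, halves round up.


C = α×F + (1-α)×B, with 1-α = 0.22
R: 0.78×183 + 0.22×241 = 142.74 + 53.02 = 195.76 → 196
G: 0.78×10 + 0.22×30 = 7.80 + 6.60 = 14.40 → 14
B: 0.78×39 + 0.22×65 = 30.42 + 14.30 = 44.72 → 45
= RGB(196, 14, 45)


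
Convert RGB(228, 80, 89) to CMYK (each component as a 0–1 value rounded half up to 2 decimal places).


R'=228/255≈0.8941, G'=80/255≈0.3137, B'=89/255≈0.3490
K = 1 - max(R',G',B') = 1 - 228/255 = 27/255 = 0.10588… → 0.11
(1-R'-K)/(1-K) simplifies to (max-R)/max with max = 228:
C = (228-228)/228 = 0/228 = 0 → 0.00
M = (228-80)/228 = 148/228 = 0.64912… → 0.65
Y = (228-89)/228 = 139/228 = 0.60964… → 0.61
= CMYK(0.00, 0.65, 0.61, 0.11)


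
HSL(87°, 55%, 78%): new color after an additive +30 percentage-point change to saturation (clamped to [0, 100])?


Original S = 55%
Adjustment = +30 percentage points
New S = 55 + (30) = 85
Clamp to [0, 100] → 85
= HSL(87°, 85%, 78%)


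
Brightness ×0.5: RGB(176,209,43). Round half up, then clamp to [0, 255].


Multiply each channel by 0.5, round half up, clamp to [0, 255]
R: 176×0.5 = 88
G: 209×0.5 = 104.5 → round → 105
B: 43×0.5 = 21.5 → round → 22
= RGB(88, 105, 22)


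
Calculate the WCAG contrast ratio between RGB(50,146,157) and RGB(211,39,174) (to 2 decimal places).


Linearize each sRGB channel c=v/255: c/12.92 if c ≤ 0.04045 else ((c+0.055)/1.055)^2.4
L = 0.2126×R_lin + 0.7152×G_lin + 0.0722×B_lin
Color 1 (50,146,157):
  R=50: 50/255≈0.1961 > 0.04045 → ((0.1961+0.055)/1.055)^2.4 ≈ 0.03190
  G=146: 146/255≈0.5725 > 0.04045 → ((0.5725+0.055)/1.055)^2.4 ≈ 0.28744
  B=157: 157/255≈0.6157 > 0.04045 → ((0.6157+0.055)/1.055)^2.4 ≈ 0.33716
  L1 = 0.2126×0.03190 + 0.7152×0.28744 + 0.0722×0.33716 ≈ 0.23670
Color 2 (211,39,174):
  R=211: 211/255≈0.8275 > 0.04045 → ((0.8275+0.055)/1.055)^2.4 ≈ 0.65141
  G=39: 39/255≈0.1529 > 0.04045 → ((0.1529+0.055)/1.055)^2.4 ≈ 0.02029
  B=174: 174/255≈0.6824 > 0.04045 → ((0.6824+0.055)/1.055)^2.4 ≈ 0.42327
  L2 = 0.2126×0.65141 + 0.7152×0.02029 + 0.0722×0.42327 ≈ 0.18356
Lighter = 0.23670, Darker = 0.18356
Ratio = (L_lighter + 0.05) / (L_darker + 0.05)
Ratio = (0.23670 + 0.05) / (0.18356 + 0.05) = 0.28670 / 0.23356 ≈ 1.2275
Ratio ≈ 1.23:1


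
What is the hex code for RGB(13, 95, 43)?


R = 13 → 0D (hex)
G = 95 → 5F (hex)
B = 43 → 2B (hex)
Hex = #0D5F2B


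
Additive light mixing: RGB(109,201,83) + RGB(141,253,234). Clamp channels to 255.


Additive: each channel = min(255, C₁+C₂)
R: 109+141 = 250 → 250
G: 201+253 = 454 → 255
B: 83+234 = 317 → 255
= RGB(250, 255, 255)


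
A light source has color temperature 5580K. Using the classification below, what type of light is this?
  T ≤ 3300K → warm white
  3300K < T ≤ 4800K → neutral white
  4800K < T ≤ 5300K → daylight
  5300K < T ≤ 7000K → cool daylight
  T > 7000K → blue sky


Temperature: 5580K
5300K < 5580K ≤ 7000K → cool daylight
Classification: cool daylight


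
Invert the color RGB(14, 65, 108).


Invert: (255-R, 255-G, 255-B)
R: 255-14 = 241
G: 255-65 = 190
B: 255-108 = 147
= RGB(241, 190, 147)


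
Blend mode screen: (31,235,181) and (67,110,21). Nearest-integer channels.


Screen: C = 255 - (255-A)×(255-B)/255, rounded to nearest integer
R: 255 - (255-31)×(255-67)/255 = 255 - 42112/255 ≈ 255 - 165.145 = 89.855 → 90
G: 255 - (255-235)×(255-110)/255 = 255 - 2900/255 ≈ 255 - 11.373 = 243.627 → 244
B: 255 - (255-181)×(255-21)/255 = 255 - 17316/255 ≈ 255 - 67.906 = 187.094 → 187
= RGB(90, 244, 187)


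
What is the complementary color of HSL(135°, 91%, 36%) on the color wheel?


Complement = opposite side of color wheel = hue + 180°
H' = (135 + 180) mod 360 = 315°
S and L unchanged.
= HSL(315°, 91%, 36%)


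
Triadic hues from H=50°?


Triadic: equally spaced at 120° intervals
H1 = 50°
H2 = (50 + 120) mod 360 = 170°
H3 = (50 + 240) mod 360 = 290°
Triadic = 50°, 170°, 290°


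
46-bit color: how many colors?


Colors = 2^bits = 2^46
= 70,368,744,177,664 colors


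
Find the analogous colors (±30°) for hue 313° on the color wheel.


Base hue: 313°
Left analog: (313 - 30) mod 360 = 283°
Right analog: (313 + 30) mod 360 = 343°
Analogous hues = 283° and 343°


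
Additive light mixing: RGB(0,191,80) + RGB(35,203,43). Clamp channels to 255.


Additive: each channel = min(255, C₁+C₂)
R: 0+35 = 35 → 35
G: 191+203 = 394 → 255
B: 80+43 = 123 → 123
= RGB(35, 255, 123)


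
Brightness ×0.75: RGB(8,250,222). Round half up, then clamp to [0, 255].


Multiply each channel by 0.75, round half up, clamp to [0, 255]
R: 8×0.75 = 6
G: 250×0.75 = 187.5 → round → 188
B: 222×0.75 = 166.5 → round → 167
= RGB(6, 188, 167)


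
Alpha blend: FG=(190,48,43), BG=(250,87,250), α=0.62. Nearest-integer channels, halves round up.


C = α×F + (1-α)×B, with 1-α = 0.38
R: 0.62×190 + 0.38×250 = 117.80 + 95.00 = 212.80 → 213
G: 0.62×48 + 0.38×87 = 29.76 + 33.06 = 62.82 → 63
B: 0.62×43 + 0.38×250 = 26.66 + 95.00 = 121.66 → 122
= RGB(213, 63, 122)


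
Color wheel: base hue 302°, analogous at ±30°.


Base hue: 302°
Left analog: (302 - 30) mod 360 = 272°
Right analog: (302 + 30) mod 360 = 332°
Analogous hues = 272° and 332°


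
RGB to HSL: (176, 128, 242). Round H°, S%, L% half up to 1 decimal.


Normalize: R'=176/255≈0.6902, G'=128/255≈0.5020, B'=242/255≈0.9490
Max=242/255, Min=128/255, Δ=Max-Min=114/255
L = (Max+Min)/2 = (242+128)/510 = 370/510 = 0.72549… → L = 72.5%
L > 0.5 → S = Δ/(2-Max-Min) = 114/(510-242-128) = 114/140 = 0.81428… → S = 81.4%
(the 1/255 factors cancel in S and H, so raw channel differences can be used)
Max is B' → H = 60 × ((R-G)/Δ + 4) = 60 × ((176-128)/114 + 4)
  48/114 + 4 = 0.4210… + 4 = 4.4210…
  H = 60 × 4.4210… = 265.263…° → H = 265.3°
= HSL(265.3°, 81.4%, 72.5%)


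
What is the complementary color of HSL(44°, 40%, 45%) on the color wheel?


Complement = opposite side of color wheel = hue + 180°
H' = (44 + 180) mod 360 = 224°
S and L unchanged.
= HSL(224°, 40%, 45%)


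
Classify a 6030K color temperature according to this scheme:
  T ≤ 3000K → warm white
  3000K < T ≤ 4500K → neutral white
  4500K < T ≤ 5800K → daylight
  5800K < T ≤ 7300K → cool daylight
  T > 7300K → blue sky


Temperature: 6030K
5800K < 6030K ≤ 7300K → cool daylight
Classification: cool daylight


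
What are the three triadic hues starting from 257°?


Triadic: equally spaced at 120° intervals
H1 = 257°
H2 = (257 + 120) mod 360 = 17°
H3 = (257 + 240) mod 360 = 137°
Triadic = 257°, 17°, 137°


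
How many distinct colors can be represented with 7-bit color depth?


Colors = 2^bits = 2^7
= 128 colors


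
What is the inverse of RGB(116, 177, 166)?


Invert: (255-R, 255-G, 255-B)
R: 255-116 = 139
G: 255-177 = 78
B: 255-166 = 89
= RGB(139, 78, 89)


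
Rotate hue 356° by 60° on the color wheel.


New hue = (H + rotation) mod 360
New hue = (356 + 60) mod 360
= 416 mod 360
= 56°


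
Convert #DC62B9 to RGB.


DC → 220 (R)
62 → 98 (G)
B9 → 185 (B)
= RGB(220, 98, 185)


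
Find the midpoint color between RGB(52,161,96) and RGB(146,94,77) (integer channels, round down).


Midpoint: each channel = ⌊(C₁+C₂)/2⌋
R: ⌊(52+146)/2⌋ = 99
G: ⌊(161+94)/2⌋ = 127
B: ⌊(96+77)/2⌋ = 86
= RGB(99, 127, 86)


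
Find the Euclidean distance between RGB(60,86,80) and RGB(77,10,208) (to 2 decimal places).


d = √[(R₁-R₂)² + (G₁-G₂)² + (B₁-B₂)²]
d = √[(60-77)² + (86-10)² + (80-208)²]
d = √[289 + 5776 + 16384]
d = √22449
d ≈ 149.83


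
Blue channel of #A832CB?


Color: #A832CB
R = A8 = 168
G = 32 = 50
B = CB = 203
Blue = 203


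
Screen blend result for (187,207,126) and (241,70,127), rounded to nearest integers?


Screen: C = 255 - (255-A)×(255-B)/255, rounded to nearest integer
R: 255 - (255-187)×(255-241)/255 = 255 - 952/255 ≈ 255 - 3.733 = 251.267 → 251
G: 255 - (255-207)×(255-70)/255 = 255 - 8880/255 ≈ 255 - 34.824 = 220.176 → 220
B: 255 - (255-126)×(255-127)/255 = 255 - 16512/255 ≈ 255 - 64.753 = 190.247 → 190
= RGB(251, 220, 190)


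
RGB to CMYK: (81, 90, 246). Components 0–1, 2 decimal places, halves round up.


R'=81/255≈0.3176, G'=90/255≈0.3529, B'=246/255≈0.9647
K = 1 - max(R',G',B') = 1 - 246/255 = 9/255 = 0.03529… → 0.04
(1-R'-K)/(1-K) simplifies to (max-R)/max with max = 246:
C = (246-81)/246 = 165/246 = 0.67073… → 0.67
M = (246-90)/246 = 156/246 = 0.63414… → 0.63
Y = (246-246)/246 = 0/246 = 0 → 0.00
= CMYK(0.67, 0.63, 0.00, 0.04)


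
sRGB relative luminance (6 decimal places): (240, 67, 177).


Linearize each channel (sRGB transfer function): c = v/255; c_lin = c/12.92 if c ≤ 0.04045, else ((c+0.055)/1.055)^2.4
  R: 240/255 ≈ 0.941176 > 0.04045 → ((0.941176+0.055)/1.055)^2.4 ≈ 0.871367
  G: 67/255 ≈ 0.262745 > 0.04045 → ((0.262745+0.055)/1.055)^2.4 ≈ 0.056128
  B: 177/255 ≈ 0.694118 > 0.04045 → ((0.694118+0.055)/1.055)^2.4 ≈ 0.439657
R_lin = 0.871367, G_lin = 0.056128, B_lin = 0.439657
L = 0.2126×R + 0.7152×G + 0.0722×B
L = 0.2126×0.871367 + 0.7152×0.056128 + 0.0722×0.439657
L ≈ 0.257139


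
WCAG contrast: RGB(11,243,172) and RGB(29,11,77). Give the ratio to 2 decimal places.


Linearize each sRGB channel c=v/255: c/12.92 if c ≤ 0.04045 else ((c+0.055)/1.055)^2.4
L = 0.2126×R_lin + 0.7152×G_lin + 0.0722×B_lin
Color 1 (11,243,172):
  R=11: 11/255≈0.0431 > 0.04045 → ((0.0431+0.055)/1.055)^2.4 ≈ 0.00335
  G=243: 243/255≈0.9529 > 0.04045 → ((0.9529+0.055)/1.055)^2.4 ≈ 0.89627
  B=172: 172/255≈0.6745 > 0.04045 → ((0.6745+0.055)/1.055)^2.4 ≈ 0.41254
  L1 = 0.2126×0.00335 + 0.7152×0.89627 + 0.0722×0.41254 ≈ 0.67151
Color 2 (29,11,77):
  R=29: 29/255≈0.1137 > 0.04045 → ((0.1137+0.055)/1.055)^2.4 ≈ 0.01229
  G=11: 11/255≈0.0431 > 0.04045 → ((0.0431+0.055)/1.055)^2.4 ≈ 0.00335
  B=77: 77/255≈0.3020 > 0.04045 → ((0.3020+0.055)/1.055)^2.4 ≈ 0.07421
  L2 = 0.2126×0.01229 + 0.7152×0.00335 + 0.0722×0.07421 ≈ 0.01036
Lighter = 0.67151, Darker = 0.01036
Ratio = (L_lighter + 0.05) / (L_darker + 0.05)
Ratio = (0.67151 + 0.05) / (0.01036 + 0.05) = 0.72151 / 0.06036 ≈ 11.9527
Ratio ≈ 11.95:1


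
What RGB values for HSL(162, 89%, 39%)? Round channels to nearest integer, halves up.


H=162°, S=0.89, L=0.39
C = (1-|2L-1|)×S = (1-|-0.22|)×0.89 = 0.6942
H' = H/60 = 162/60 ≈ 2.7000; X = C×(1-|H' mod 2 - 1|) = 0.48594
m = L - C/2 = 0.39 - 0.3471 = 0.0429
Sector ⌊H'⌋ = 2 → (R',G',B') = (0.0, 0.6942, 0.48594)
RGB = ((R'+m)×255, (G'+m)×255, (B'+m)×255) = (10.9395, 187.9605, 134.8542)
Round half up → RGB(11, 188, 135)


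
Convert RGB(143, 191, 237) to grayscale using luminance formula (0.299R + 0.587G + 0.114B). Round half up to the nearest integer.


Gray = 0.299×R + 0.587×G + 0.114×B
Gray = 0.299×143 + 0.587×191 + 0.114×237
Gray = 42.757 + 112.117 + 27.018
Gray = 181.892 → round half up → 182
Gray = 182


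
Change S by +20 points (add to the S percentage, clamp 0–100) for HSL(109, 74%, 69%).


Original S = 74%
Adjustment = +20 percentage points
New S = 74 + (20) = 94
Clamp to [0, 100] → 94
= HSL(109°, 94%, 69%)


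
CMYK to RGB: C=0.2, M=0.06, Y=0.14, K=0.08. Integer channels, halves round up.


R = 255 × (1-C) × (1-K) = 255 × 0.80 × 0.92 = 187.68 → 188
G = 255 × (1-M) × (1-K) = 255 × 0.94 × 0.92 = 220.524 → 221
B = 255 × (1-Y) × (1-K) = 255 × 0.86 × 0.92 = 201.756 → 202
= RGB(188, 221, 202)


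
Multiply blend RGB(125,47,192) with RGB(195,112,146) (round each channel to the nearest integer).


Multiply: C = A×B/255, rounded to nearest integer
R: 125×195/255 = 24375/255 ≈ 95.588 → 96
G: 47×112/255 = 5264/255 ≈ 20.643 → 21
B: 192×146/255 = 28032/255 ≈ 109.929 → 110
= RGB(96, 21, 110)


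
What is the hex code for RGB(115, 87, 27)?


R = 115 → 73 (hex)
G = 87 → 57 (hex)
B = 27 → 1B (hex)
Hex = #73571B


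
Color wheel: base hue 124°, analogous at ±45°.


Base hue: 124°
Left analog: (124 - 45) mod 360 = 79°
Right analog: (124 + 45) mod 360 = 169°
Analogous hues = 79° and 169°


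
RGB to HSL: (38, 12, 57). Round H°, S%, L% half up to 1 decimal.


Normalize: R'=38/255≈0.1490, G'=12/255≈0.0471, B'=57/255≈0.2235
Max=57/255, Min=12/255, Δ=Max-Min=45/255
L = (Max+Min)/2 = (57+12)/510 = 69/510 = 0.13529… → L = 13.5%
L ≤ 0.5 → S = Δ/(Max+Min) = 45/(57+12) = 45/69 = 0.65217… → S = 65.2%
(the 1/255 factors cancel in S and H, so raw channel differences can be used)
Max is B' → H = 60 × ((R-G)/Δ + 4) = 60 × ((38-12)/45 + 4)
  26/45 + 4 = 0.5777… + 4 = 4.5777…
  H = 60 × 4.5777… = 274.666…° → H = 274.7°
= HSL(274.7°, 65.2%, 13.5%)


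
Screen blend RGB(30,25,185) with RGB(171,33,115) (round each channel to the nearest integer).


Screen: C = 255 - (255-A)×(255-B)/255, rounded to nearest integer
R: 255 - (255-30)×(255-171)/255 = 255 - 18900/255 ≈ 255 - 74.118 = 180.882 → 181
G: 255 - (255-25)×(255-33)/255 = 255 - 51060/255 ≈ 255 - 200.235 = 54.765 → 55
B: 255 - (255-185)×(255-115)/255 = 255 - 9800/255 ≈ 255 - 38.431 = 216.569 → 217
= RGB(181, 55, 217)


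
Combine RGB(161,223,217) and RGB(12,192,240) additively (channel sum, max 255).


Additive: each channel = min(255, C₁+C₂)
R: 161+12 = 173 → 173
G: 223+192 = 415 → 255
B: 217+240 = 457 → 255
= RGB(173, 255, 255)


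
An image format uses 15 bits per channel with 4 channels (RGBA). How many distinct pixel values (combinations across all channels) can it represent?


Total bits = 15 bits/channel × 4 channels = 60 bits
Distinct pixel values = 2^60
= 1,152,921,504,606,846,976 pixel values


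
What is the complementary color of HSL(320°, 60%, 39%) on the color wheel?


Complement = opposite side of color wheel = hue + 180°
H' = (320 + 180) mod 360 = 140°
S and L unchanged.
= HSL(140°, 60%, 39%)


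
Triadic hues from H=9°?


Triadic: equally spaced at 120° intervals
H1 = 9°
H2 = (9 + 120) mod 360 = 129°
H3 = (9 + 240) mod 360 = 249°
Triadic = 9°, 129°, 249°


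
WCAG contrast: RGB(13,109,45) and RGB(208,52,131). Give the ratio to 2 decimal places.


Linearize each sRGB channel c=v/255: c/12.92 if c ≤ 0.04045 else ((c+0.055)/1.055)^2.4
L = 0.2126×R_lin + 0.7152×G_lin + 0.0722×B_lin
Color 1 (13,109,45):
  R=13: 13/255≈0.0510 > 0.04045 → ((0.0510+0.055)/1.055)^2.4 ≈ 0.00402
  G=109: 109/255≈0.4275 > 0.04045 → ((0.4275+0.055)/1.055)^2.4 ≈ 0.15293
  B=45: 45/255≈0.1765 > 0.04045 → ((0.1765+0.055)/1.055)^2.4 ≈ 0.02624
  L1 = 0.2126×0.00402 + 0.7152×0.15293 + 0.0722×0.02624 ≈ 0.11212
Color 2 (208,52,131):
  R=208: 208/255≈0.8157 > 0.04045 → ((0.8157+0.055)/1.055)^2.4 ≈ 0.63076
  G=52: 52/255≈0.2039 > 0.04045 → ((0.2039+0.055)/1.055)^2.4 ≈ 0.03434
  B=131: 131/255≈0.5137 > 0.04045 → ((0.5137+0.055)/1.055)^2.4 ≈ 0.22697
  L2 = 0.2126×0.63076 + 0.7152×0.03434 + 0.0722×0.22697 ≈ 0.17505
Lighter = 0.17505, Darker = 0.11212
Ratio = (L_lighter + 0.05) / (L_darker + 0.05)
Ratio = (0.17505 + 0.05) / (0.11212 + 0.05) = 0.22505 / 0.16212 ≈ 1.3881
Ratio ≈ 1.39:1


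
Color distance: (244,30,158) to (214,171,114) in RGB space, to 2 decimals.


d = √[(R₁-R₂)² + (G₁-G₂)² + (B₁-B₂)²]
d = √[(244-214)² + (30-171)² + (158-114)²]
d = √[900 + 19881 + 1936]
d = √22717
d ≈ 150.72


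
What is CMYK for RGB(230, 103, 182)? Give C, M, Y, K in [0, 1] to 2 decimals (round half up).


R'=230/255≈0.9020, G'=103/255≈0.4039, B'=182/255≈0.7137
K = 1 - max(R',G',B') = 1 - 230/255 = 25/255 = 0.09803… → 0.10
(1-R'-K)/(1-K) simplifies to (max-R)/max with max = 230:
C = (230-230)/230 = 0/230 = 0 → 0.00
M = (230-103)/230 = 127/230 = 0.55217… → 0.55
Y = (230-182)/230 = 48/230 = 0.20869… → 0.21
= CMYK(0.00, 0.55, 0.21, 0.10)


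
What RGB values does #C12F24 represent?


C1 → 193 (R)
2F → 47 (G)
24 → 36 (B)
= RGB(193, 47, 36)


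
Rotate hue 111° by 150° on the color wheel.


New hue = (H + rotation) mod 360
New hue = (111 + 150) mod 360
= 261 mod 360
= 261°


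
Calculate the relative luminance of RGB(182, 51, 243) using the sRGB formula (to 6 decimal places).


Linearize each channel (sRGB transfer function): c = v/255; c_lin = c/12.92 if c ≤ 0.04045, else ((c+0.055)/1.055)^2.4
  R: 182/255 ≈ 0.713725 > 0.04045 → ((0.713725+0.055)/1.055)^2.4 ≈ 0.467784
  G: 51/255 ≈ 0.200000 > 0.04045 → ((0.200000+0.055)/1.055)^2.4 ≈ 0.033105
  B: 243/255 ≈ 0.952941 > 0.04045 → ((0.952941+0.055)/1.055)^2.4 ≈ 0.896269
R_lin = 0.467784, G_lin = 0.033105, B_lin = 0.896269
L = 0.2126×R + 0.7152×G + 0.0722×B
L = 0.2126×0.467784 + 0.7152×0.033105 + 0.0722×0.896269
L ≈ 0.187838


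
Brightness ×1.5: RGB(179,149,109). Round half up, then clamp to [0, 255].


Multiply each channel by 1.5, round half up, clamp to [0, 255]
R: 179×1.5 = 268.5 → round → 269 → clamp → 255
G: 149×1.5 = 223.5 → round → 224
B: 109×1.5 = 163.5 → round → 164
= RGB(255, 224, 164)


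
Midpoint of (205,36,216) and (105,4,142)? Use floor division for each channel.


Midpoint: each channel = ⌊(C₁+C₂)/2⌋
R: ⌊(205+105)/2⌋ = 155
G: ⌊(36+4)/2⌋ = 20
B: ⌊(216+142)/2⌋ = 179
= RGB(155, 20, 179)


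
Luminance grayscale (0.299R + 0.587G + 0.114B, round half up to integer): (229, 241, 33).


Gray = 0.299×R + 0.587×G + 0.114×B
Gray = 0.299×229 + 0.587×241 + 0.114×33
Gray = 68.471 + 141.467 + 3.762
Gray = 213.700 → round half up → 214
Gray = 214


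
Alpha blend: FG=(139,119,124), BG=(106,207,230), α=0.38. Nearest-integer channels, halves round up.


C = α×F + (1-α)×B, with 1-α = 0.62
R: 0.38×139 + 0.62×106 = 52.82 + 65.72 = 118.54 → 119
G: 0.38×119 + 0.62×207 = 45.22 + 128.34 = 173.56 → 174
B: 0.38×124 + 0.62×230 = 47.12 + 142.60 = 189.72 → 190
= RGB(119, 174, 190)


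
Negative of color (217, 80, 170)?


Invert: (255-R, 255-G, 255-B)
R: 255-217 = 38
G: 255-80 = 175
B: 255-170 = 85
= RGB(38, 175, 85)


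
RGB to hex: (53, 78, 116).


R = 53 → 35 (hex)
G = 78 → 4E (hex)
B = 116 → 74 (hex)
Hex = #354E74


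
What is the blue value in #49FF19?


Color: #49FF19
R = 49 = 73
G = FF = 255
B = 19 = 25
Blue = 25


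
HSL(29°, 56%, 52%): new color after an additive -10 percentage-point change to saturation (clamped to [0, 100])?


Original S = 56%
Adjustment = -10 percentage points
New S = 56 + (-10) = 46
Clamp to [0, 100] → 46
= HSL(29°, 46%, 52%)


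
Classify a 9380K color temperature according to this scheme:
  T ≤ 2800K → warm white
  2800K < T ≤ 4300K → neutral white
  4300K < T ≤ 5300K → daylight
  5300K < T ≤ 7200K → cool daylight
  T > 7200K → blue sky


Temperature: 9380K
9380K > 7200K → blue sky
Classification: blue sky


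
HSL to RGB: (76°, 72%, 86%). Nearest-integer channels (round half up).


H=76°, S=0.72, L=0.86
C = (1-|2L-1|)×S = (1-|0.72|)×0.72 = 0.2016
H' = H/60 = 76/60 ≈ 1.2667; X = C×(1-|H' mod 2 - 1|) = 0.14784
m = L - C/2 = 0.86 - 0.1008 = 0.7592
Sector ⌊H'⌋ = 1 → (R',G',B') = (0.14784, 0.2016, 0.0)
RGB = ((R'+m)×255, (G'+m)×255, (B'+m)×255) = (231.2952, 245.004, 193.596)
Round half up → RGB(231, 245, 194)


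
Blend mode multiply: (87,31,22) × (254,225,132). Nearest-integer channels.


Multiply: C = A×B/255, rounded to nearest integer
R: 87×254/255 = 22098/255 ≈ 86.659 → 87
G: 31×225/255 = 6975/255 ≈ 27.353 → 27
B: 22×132/255 = 2904/255 ≈ 11.388 → 11
= RGB(87, 27, 11)


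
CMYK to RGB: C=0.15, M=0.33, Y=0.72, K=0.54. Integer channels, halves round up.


R = 255 × (1-C) × (1-K) = 255 × 0.85 × 0.46 = 99.705 → 100
G = 255 × (1-M) × (1-K) = 255 × 0.67 × 0.46 = 78.591 → 79
B = 255 × (1-Y) × (1-K) = 255 × 0.28 × 0.46 = 32.844 → 33
= RGB(100, 79, 33)


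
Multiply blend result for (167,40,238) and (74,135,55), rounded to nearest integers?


Multiply: C = A×B/255, rounded to nearest integer
R: 167×74/255 = 12358/255 ≈ 48.463 → 48
G: 40×135/255 = 5400/255 ≈ 21.176 → 21
B: 238×55/255 = 13090/255 ≈ 51.333 → 51
= RGB(48, 21, 51)


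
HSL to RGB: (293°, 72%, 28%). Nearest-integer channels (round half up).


H=293°, S=0.72, L=0.28
C = (1-|2L-1|)×S = (1-|-0.44|)×0.72 = 0.4032
H' = H/60 = 293/60 ≈ 4.8833; X = C×(1-|H' mod 2 - 1|) = 0.35616
m = L - C/2 = 0.28 - 0.2016 = 0.0784
Sector ⌊H'⌋ = 4 → (R',G',B') = (0.35616, 0.0, 0.4032)
RGB = ((R'+m)×255, (G'+m)×255, (B'+m)×255) = (110.8128, 19.992, 122.808)
Round half up → RGB(111, 20, 123)


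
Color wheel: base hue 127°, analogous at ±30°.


Base hue: 127°
Left analog: (127 - 30) mod 360 = 97°
Right analog: (127 + 30) mod 360 = 157°
Analogous hues = 97° and 157°


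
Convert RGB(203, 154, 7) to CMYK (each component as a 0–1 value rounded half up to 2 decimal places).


R'=203/255≈0.7961, G'=154/255≈0.6039, B'=7/255≈0.0275
K = 1 - max(R',G',B') = 1 - 203/255 = 52/255 = 0.20392… → 0.20
(1-R'-K)/(1-K) simplifies to (max-R)/max with max = 203:
C = (203-203)/203 = 0/203 = 0 → 0.00
M = (203-154)/203 = 49/203 = 0.24137… → 0.24
Y = (203-7)/203 = 196/203 = 0.96551… → 0.97
= CMYK(0.00, 0.24, 0.97, 0.20)


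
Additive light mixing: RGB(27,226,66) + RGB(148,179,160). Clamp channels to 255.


Additive: each channel = min(255, C₁+C₂)
R: 27+148 = 175 → 175
G: 226+179 = 405 → 255
B: 66+160 = 226 → 226
= RGB(175, 255, 226)


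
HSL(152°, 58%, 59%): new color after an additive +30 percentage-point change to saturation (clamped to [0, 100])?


Original S = 58%
Adjustment = +30 percentage points
New S = 58 + (30) = 88
Clamp to [0, 100] → 88
= HSL(152°, 88%, 59%)


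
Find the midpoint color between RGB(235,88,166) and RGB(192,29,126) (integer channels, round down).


Midpoint: each channel = ⌊(C₁+C₂)/2⌋
R: ⌊(235+192)/2⌋ = 213
G: ⌊(88+29)/2⌋ = 58
B: ⌊(166+126)/2⌋ = 146
= RGB(213, 58, 146)


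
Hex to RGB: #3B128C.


3B → 59 (R)
12 → 18 (G)
8C → 140 (B)
= RGB(59, 18, 140)


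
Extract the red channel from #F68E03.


Color: #F68E03
R = F6 = 246
G = 8E = 142
B = 03 = 3
Red = 246


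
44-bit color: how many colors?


Colors = 2^bits = 2^44
= 17,592,186,044,416 colors


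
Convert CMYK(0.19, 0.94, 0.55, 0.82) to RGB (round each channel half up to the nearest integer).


R = 255 × (1-C) × (1-K) = 255 × 0.81 × 0.18 = 37.179 → 37
G = 255 × (1-M) × (1-K) = 255 × 0.06 × 0.18 = 2.754 → 3
B = 255 × (1-Y) × (1-K) = 255 × 0.45 × 0.18 = 20.655 → 21
= RGB(37, 3, 21)


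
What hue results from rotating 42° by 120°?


New hue = (H + rotation) mod 360
New hue = (42 + 120) mod 360
= 162 mod 360
= 162°


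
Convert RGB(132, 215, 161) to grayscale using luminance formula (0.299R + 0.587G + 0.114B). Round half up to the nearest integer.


Gray = 0.299×R + 0.587×G + 0.114×B
Gray = 0.299×132 + 0.587×215 + 0.114×161
Gray = 39.468 + 126.205 + 18.354
Gray = 184.027 → round half up → 184
Gray = 184
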